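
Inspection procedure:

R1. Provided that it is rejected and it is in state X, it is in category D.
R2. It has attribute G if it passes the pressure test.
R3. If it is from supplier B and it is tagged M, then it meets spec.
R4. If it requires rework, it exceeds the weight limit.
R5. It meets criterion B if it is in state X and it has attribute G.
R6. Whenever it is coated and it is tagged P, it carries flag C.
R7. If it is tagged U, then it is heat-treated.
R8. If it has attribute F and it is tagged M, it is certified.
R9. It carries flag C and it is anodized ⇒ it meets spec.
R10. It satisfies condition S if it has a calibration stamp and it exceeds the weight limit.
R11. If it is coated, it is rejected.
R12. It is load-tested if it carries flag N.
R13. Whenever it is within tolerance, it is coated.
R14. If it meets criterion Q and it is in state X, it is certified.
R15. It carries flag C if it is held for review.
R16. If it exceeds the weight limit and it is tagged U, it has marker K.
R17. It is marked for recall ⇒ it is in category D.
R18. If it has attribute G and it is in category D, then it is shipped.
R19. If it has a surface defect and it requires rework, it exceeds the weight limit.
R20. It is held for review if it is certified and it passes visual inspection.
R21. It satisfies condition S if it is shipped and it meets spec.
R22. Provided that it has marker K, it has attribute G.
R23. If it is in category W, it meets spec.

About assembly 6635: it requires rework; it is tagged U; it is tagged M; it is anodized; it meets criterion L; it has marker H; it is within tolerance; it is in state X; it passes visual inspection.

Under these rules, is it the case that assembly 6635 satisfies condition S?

No

Forward chaining from the given facts derives: exceeds the weight limit, is heat-treated, is coated, has marker K, has attribute G, meets criterion B, is rejected, is in category D, is shipped.
Rules concluding "it satisfies condition S": R10 needs "it has a calibration stamp"; R21 needs "it meets spec" — none of these are established.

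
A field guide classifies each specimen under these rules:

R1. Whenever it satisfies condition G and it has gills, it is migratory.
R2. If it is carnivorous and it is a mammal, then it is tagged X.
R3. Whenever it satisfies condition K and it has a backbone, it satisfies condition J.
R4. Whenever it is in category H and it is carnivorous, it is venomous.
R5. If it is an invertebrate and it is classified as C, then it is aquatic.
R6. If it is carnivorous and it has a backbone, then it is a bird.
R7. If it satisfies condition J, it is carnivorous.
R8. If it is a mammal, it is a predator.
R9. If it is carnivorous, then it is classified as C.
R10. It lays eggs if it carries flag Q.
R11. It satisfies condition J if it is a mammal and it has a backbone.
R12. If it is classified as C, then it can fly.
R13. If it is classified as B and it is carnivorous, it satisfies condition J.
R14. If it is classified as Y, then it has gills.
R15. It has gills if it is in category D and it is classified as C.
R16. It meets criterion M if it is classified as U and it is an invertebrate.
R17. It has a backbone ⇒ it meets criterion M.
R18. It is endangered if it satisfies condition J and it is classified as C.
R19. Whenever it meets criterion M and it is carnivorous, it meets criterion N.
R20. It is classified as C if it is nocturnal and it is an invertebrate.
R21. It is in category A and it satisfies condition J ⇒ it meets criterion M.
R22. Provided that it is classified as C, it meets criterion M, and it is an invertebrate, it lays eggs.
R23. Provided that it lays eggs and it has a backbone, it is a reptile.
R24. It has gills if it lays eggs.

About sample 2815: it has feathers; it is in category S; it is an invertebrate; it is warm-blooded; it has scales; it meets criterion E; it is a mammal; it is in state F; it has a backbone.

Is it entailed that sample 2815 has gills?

By R11 (it is a mammal, it has a backbone): it satisfies condition J.
By R17 (it has a backbone): it meets criterion M.
By R7 (it satisfies condition J): it is carnivorous.
By R9 (it is carnivorous): it is classified as C.
By R22 (it is classified as C, it meets criterion M, it is an invertebrate): it lays eggs.
By R24 (it lays eggs): it has gills.

Yes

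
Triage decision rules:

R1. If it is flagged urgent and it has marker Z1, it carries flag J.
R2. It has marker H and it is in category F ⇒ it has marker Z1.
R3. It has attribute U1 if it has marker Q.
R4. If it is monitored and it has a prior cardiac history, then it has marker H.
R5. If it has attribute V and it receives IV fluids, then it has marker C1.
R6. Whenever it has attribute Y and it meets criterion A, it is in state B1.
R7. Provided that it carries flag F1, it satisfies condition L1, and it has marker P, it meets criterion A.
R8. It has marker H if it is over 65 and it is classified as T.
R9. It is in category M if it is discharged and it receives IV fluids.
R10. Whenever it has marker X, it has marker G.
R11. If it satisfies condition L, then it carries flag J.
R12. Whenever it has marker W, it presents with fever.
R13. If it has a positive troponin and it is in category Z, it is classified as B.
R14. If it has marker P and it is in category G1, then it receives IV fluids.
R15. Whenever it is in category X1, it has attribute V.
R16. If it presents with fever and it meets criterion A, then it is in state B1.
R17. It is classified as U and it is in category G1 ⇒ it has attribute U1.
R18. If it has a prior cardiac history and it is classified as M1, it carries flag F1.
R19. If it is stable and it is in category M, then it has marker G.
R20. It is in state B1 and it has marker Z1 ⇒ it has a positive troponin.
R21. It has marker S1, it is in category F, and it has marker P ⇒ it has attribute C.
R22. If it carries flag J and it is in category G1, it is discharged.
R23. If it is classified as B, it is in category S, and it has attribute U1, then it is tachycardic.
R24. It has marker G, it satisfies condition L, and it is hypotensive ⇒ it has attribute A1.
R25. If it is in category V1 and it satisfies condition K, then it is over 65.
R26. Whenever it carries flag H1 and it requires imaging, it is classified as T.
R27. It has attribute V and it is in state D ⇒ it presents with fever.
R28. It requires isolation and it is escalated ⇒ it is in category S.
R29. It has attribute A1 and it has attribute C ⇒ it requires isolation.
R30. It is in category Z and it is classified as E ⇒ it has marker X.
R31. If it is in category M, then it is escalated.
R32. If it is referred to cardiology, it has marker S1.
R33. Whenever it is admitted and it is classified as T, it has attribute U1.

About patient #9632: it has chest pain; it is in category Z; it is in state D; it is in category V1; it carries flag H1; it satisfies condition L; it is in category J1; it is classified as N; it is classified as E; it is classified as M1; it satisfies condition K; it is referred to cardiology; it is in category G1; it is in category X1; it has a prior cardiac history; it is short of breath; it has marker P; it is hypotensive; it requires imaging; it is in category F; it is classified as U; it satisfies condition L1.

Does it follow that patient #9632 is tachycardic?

Yes

By R11 (it satisfies condition L): it carries flag J.
By R14 (it has marker P, it is in category G1): it receives IV fluids.
By R15 (it is in category X1): it has attribute V.
By R17 (it is classified as U, it is in category G1): it has attribute U1.
By R18 (it has a prior cardiac history, it is classified as M1): it carries flag F1.
By R22 (it carries flag J, it is in category G1): it is discharged.
By R25 (it is in category V1, it satisfies condition K): it is over 65.
By R26 (it carries flag H1, it requires imaging): it is classified as T.
By R27 (it has attribute V, it is in state D): it presents with fever.
By R30 (it is in category Z, it is classified as E): it has marker X.
By R32 (it is referred to cardiology): it has marker S1.
By R7 (it carries flag F1, it satisfies condition L1, it has marker P): it meets criterion A.
By R8 (it is over 65, it is classified as T): it has marker H.
By R9 (it is discharged, it receives IV fluids): it is in category M.
By R10 (it has marker X): it has marker G.
By R16 (it presents with fever, it meets criterion A): it is in state B1.
By R21 (it has marker S1, it is in category F, it has marker P): it has attribute C.
By R24 (it has marker G, it satisfies condition L, it is hypotensive): it has attribute A1.
By R29 (it has attribute A1, it has attribute C): it requires isolation.
By R31 (it is in category M): it is escalated.
By R2 (it has marker H, it is in category F): it has marker Z1.
By R20 (it is in state B1, it has marker Z1): it has a positive troponin.
By R28 (it requires isolation, it is escalated): it is in category S.
By R13 (it has a positive troponin, it is in category Z): it is classified as B.
By R23 (it is classified as B, it is in category S, it has attribute U1): it is tachycardic.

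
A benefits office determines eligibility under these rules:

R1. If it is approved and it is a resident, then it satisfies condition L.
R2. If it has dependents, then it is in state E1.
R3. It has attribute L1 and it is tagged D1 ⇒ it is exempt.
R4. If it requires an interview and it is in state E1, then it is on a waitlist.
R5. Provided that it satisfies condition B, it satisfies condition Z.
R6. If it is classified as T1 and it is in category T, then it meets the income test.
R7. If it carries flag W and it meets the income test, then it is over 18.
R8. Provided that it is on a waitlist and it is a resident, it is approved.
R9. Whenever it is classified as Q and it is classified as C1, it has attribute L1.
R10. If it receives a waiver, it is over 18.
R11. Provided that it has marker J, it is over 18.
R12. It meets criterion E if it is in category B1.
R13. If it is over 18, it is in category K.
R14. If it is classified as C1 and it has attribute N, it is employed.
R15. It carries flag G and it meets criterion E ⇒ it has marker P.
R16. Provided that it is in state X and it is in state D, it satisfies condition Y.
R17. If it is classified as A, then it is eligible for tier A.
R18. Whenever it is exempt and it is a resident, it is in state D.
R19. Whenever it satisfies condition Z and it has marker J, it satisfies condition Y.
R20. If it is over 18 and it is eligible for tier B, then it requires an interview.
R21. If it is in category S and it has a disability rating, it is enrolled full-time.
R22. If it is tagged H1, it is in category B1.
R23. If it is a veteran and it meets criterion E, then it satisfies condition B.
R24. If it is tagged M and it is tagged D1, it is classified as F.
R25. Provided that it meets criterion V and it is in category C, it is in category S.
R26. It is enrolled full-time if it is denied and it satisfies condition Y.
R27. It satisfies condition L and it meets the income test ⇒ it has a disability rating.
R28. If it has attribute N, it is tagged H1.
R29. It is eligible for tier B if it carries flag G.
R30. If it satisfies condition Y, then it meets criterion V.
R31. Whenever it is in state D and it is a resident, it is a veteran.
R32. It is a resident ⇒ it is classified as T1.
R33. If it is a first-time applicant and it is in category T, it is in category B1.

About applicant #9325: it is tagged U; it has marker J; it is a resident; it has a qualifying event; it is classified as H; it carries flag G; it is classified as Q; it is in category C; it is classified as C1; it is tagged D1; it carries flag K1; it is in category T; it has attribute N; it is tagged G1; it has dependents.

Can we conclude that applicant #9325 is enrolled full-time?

By R2 (it has dependents): it is in state E1.
By R9 (it is classified as Q, it is classified as C1): it has attribute L1.
By R11 (it has marker J): it is over 18.
By R28 (it has attribute N): it is tagged H1.
By R29 (it carries flag G): it is eligible for tier B.
By R32 (it is a resident): it is classified as T1.
By R3 (it has attribute L1, it is tagged D1): it is exempt.
By R6 (it is classified as T1, it is in category T): it meets the income test.
By R18 (it is exempt, it is a resident): it is in state D.
By R20 (it is over 18, it is eligible for tier B): it requires an interview.
By R22 (it is tagged H1): it is in category B1.
By R31 (it is in state D, it is a resident): it is a veteran.
By R4 (it requires an interview, it is in state E1): it is on a waitlist.
By R8 (it is on a waitlist, it is a resident): it is approved.
By R12 (it is in category B1): it meets criterion E.
By R23 (it is a veteran, it meets criterion E): it satisfies condition B.
By R1 (it is approved, it is a resident): it satisfies condition L.
By R5 (it satisfies condition B): it satisfies condition Z.
By R19 (it satisfies condition Z, it has marker J): it satisfies condition Y.
By R27 (it satisfies condition L, it meets the income test): it has a disability rating.
By R30 (it satisfies condition Y): it meets criterion V.
By R25 (it meets criterion V, it is in category C): it is in category S.
By R21 (it is in category S, it has a disability rating): it is enrolled full-time.

Yes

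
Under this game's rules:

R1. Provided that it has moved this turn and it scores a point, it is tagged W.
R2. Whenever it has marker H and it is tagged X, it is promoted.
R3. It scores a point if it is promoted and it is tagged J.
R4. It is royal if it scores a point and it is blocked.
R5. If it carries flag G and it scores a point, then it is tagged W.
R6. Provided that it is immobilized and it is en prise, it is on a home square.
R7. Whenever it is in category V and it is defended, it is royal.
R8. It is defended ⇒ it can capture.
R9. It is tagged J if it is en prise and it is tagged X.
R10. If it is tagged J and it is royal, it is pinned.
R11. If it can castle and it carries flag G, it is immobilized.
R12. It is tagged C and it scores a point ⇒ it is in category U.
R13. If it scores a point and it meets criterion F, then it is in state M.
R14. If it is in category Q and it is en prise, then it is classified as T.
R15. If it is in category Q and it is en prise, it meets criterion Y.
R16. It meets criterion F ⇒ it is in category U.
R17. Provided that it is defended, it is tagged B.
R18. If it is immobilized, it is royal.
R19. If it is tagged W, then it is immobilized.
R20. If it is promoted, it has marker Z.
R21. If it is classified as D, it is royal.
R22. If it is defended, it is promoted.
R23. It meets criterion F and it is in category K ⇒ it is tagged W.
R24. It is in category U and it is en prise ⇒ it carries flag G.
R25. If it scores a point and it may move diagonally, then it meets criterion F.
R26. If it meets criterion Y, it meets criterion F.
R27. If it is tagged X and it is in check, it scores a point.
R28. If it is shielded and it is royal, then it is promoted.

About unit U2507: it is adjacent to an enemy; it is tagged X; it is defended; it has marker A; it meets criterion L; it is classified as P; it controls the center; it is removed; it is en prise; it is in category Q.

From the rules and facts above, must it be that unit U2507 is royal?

Yes

By R9 (it is en prise, it is tagged X): it is tagged J.
By R15 (it is in category Q, it is en prise): it meets criterion Y.
By R22 (it is defended): it is promoted.
By R26 (it meets criterion Y): it meets criterion F.
By R3 (it is promoted, it is tagged J): it scores a point.
By R16 (it meets criterion F): it is in category U.
By R24 (it is in category U, it is en prise): it carries flag G.
By R5 (it carries flag G, it scores a point): it is tagged W.
By R19 (it is tagged W): it is immobilized.
By R18 (it is immobilized): it is royal.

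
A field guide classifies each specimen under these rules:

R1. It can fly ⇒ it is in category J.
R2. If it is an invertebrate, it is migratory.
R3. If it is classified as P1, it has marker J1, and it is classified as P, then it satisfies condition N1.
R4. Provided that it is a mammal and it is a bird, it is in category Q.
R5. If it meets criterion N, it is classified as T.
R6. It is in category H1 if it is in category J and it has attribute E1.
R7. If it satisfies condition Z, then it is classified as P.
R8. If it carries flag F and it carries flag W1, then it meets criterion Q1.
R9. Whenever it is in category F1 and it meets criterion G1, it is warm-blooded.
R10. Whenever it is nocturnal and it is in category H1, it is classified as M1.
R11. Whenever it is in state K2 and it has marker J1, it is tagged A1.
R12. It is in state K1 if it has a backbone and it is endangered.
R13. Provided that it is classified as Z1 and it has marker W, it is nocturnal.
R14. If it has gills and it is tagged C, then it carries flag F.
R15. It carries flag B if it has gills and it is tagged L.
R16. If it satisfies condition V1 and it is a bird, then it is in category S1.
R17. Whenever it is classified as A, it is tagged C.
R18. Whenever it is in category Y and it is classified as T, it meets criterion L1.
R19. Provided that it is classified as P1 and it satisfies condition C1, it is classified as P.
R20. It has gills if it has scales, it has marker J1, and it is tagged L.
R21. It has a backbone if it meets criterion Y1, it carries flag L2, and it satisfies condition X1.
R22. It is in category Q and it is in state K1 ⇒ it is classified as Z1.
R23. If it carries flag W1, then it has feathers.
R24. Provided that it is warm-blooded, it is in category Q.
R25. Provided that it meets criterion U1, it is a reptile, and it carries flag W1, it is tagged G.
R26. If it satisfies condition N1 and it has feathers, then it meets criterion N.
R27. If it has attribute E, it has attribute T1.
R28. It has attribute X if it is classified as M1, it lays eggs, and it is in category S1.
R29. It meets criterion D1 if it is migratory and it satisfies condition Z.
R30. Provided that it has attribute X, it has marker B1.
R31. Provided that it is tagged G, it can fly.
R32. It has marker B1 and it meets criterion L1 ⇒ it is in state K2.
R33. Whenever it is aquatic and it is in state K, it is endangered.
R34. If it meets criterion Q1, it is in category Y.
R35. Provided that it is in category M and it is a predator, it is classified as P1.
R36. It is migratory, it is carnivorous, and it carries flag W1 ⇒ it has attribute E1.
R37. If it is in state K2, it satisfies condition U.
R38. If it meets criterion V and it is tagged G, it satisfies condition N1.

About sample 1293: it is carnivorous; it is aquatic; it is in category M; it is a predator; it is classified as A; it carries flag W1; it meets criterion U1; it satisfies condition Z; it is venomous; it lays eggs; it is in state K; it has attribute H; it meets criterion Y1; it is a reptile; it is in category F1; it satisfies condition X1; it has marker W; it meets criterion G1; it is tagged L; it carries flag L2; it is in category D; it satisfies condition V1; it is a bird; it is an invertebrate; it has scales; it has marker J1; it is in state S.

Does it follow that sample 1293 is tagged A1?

By R2 (it is an invertebrate): it is migratory.
By R7 (it satisfies condition Z): it is classified as P.
By R9 (it is in category F1, it meets criterion G1): it is warm-blooded.
By R16 (it satisfies condition V1, it is a bird): it is in category S1.
By R17 (it is classified as A): it is tagged C.
By R20 (it has scales, it has marker J1, it is tagged L): it has gills.
By R21 (it meets criterion Y1, it carries flag L2, it satisfies condition X1): it has a backbone.
By R23 (it carries flag W1): it has feathers.
By R24 (it is warm-blooded): it is in category Q.
By R25 (it meets criterion U1, it is a reptile, it carries flag W1): it is tagged G.
By R31 (it is tagged G): it can fly.
By R33 (it is aquatic, it is in state K): it is endangered.
By R35 (it is in category M, it is a predator): it is classified as P1.
By R36 (it is migratory, it is carnivorous, it carries flag W1): it has attribute E1.
By R1 (it can fly): it is in category J.
By R3 (it is classified as P1, it has marker J1, it is classified as P): it satisfies condition N1.
By R6 (it is in category J, it has attribute E1): it is in category H1.
By R12 (it has a backbone, it is endangered): it is in state K1.
By R14 (it has gills, it is tagged C): it carries flag F.
By R22 (it is in category Q, it is in state K1): it is classified as Z1.
By R26 (it satisfies condition N1, it has feathers): it meets criterion N.
By R5 (it meets criterion N): it is classified as T.
By R8 (it carries flag F, it carries flag W1): it meets criterion Q1.
By R13 (it is classified as Z1, it has marker W): it is nocturnal.
By R34 (it meets criterion Q1): it is in category Y.
By R10 (it is nocturnal, it is in category H1): it is classified as M1.
By R18 (it is in category Y, it is classified as T): it meets criterion L1.
By R28 (it is classified as M1, it lays eggs, it is in category S1): it has attribute X.
By R30 (it has attribute X): it has marker B1.
By R32 (it has marker B1, it meets criterion L1): it is in state K2.
By R11 (it is in state K2, it has marker J1): it is tagged A1.

Yes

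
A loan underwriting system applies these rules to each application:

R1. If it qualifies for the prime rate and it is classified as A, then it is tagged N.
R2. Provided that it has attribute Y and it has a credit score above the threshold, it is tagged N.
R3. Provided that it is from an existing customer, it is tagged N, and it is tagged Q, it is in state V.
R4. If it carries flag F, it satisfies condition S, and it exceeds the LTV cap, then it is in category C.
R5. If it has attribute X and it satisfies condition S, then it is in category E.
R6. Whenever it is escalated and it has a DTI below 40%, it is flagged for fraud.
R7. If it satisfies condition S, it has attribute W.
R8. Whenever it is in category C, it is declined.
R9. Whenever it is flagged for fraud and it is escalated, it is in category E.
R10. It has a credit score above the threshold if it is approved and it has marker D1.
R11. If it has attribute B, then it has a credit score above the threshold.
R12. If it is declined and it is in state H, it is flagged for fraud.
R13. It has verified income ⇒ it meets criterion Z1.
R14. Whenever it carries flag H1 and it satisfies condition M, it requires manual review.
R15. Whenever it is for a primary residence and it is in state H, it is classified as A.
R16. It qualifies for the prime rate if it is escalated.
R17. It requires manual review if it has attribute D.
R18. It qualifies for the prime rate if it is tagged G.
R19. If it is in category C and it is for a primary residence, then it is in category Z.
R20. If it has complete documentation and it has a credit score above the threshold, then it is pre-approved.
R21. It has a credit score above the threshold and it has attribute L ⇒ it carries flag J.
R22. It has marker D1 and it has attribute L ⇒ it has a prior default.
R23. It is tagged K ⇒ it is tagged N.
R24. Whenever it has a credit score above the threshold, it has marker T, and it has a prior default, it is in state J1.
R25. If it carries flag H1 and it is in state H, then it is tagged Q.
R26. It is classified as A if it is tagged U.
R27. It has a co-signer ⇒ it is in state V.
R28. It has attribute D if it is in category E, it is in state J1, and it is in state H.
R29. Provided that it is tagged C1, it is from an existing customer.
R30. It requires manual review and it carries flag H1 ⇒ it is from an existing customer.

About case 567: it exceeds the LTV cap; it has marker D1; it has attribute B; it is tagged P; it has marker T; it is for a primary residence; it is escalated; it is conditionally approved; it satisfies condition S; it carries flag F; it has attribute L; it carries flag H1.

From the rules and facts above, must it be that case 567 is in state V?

Forward chaining from the given facts derives: is in category C, has attribute W, is declined, has a credit score above the threshold, qualifies for the prime rate, is in category Z, carries flag J, has a prior default, is in state J1.
Rules concluding "it is in state V": R3 needs "it is from an existing customer"; R27 needs "it has a co-signer" — none of these are established.

No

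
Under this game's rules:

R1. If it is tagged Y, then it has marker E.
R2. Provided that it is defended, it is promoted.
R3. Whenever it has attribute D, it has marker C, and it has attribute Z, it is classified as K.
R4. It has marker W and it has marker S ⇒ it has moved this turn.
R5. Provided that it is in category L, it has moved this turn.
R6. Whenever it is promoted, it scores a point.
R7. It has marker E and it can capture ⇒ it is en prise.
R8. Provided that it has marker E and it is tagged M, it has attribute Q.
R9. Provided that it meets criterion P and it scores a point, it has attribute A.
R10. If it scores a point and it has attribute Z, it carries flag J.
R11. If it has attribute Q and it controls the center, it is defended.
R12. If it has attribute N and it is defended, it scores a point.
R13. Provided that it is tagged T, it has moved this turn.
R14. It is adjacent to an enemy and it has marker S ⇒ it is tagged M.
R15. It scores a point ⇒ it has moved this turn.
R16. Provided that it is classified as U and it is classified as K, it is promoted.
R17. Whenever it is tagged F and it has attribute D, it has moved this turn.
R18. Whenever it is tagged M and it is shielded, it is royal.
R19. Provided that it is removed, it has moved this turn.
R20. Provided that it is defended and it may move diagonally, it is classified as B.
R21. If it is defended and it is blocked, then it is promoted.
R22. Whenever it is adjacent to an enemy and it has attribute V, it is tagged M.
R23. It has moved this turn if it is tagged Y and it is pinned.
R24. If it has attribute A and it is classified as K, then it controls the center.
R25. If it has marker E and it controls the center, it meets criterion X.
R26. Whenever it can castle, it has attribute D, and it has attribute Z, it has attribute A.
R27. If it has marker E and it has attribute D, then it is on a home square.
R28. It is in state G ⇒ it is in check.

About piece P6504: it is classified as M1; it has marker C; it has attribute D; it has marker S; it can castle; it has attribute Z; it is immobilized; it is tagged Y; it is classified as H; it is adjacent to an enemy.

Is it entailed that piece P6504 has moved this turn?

Yes

By R1 (it is tagged Y): it has marker E.
By R3 (it has attribute D, it has marker C, it has attribute Z): it is classified as K.
By R14 (it is adjacent to an enemy, it has marker S): it is tagged M.
By R26 (it can castle, it has attribute D, it has attribute Z): it has attribute A.
By R8 (it has marker E, it is tagged M): it has attribute Q.
By R24 (it has attribute A, it is classified as K): it controls the center.
By R11 (it has attribute Q, it controls the center): it is defended.
By R2 (it is defended): it is promoted.
By R6 (it is promoted): it scores a point.
By R15 (it scores a point): it has moved this turn.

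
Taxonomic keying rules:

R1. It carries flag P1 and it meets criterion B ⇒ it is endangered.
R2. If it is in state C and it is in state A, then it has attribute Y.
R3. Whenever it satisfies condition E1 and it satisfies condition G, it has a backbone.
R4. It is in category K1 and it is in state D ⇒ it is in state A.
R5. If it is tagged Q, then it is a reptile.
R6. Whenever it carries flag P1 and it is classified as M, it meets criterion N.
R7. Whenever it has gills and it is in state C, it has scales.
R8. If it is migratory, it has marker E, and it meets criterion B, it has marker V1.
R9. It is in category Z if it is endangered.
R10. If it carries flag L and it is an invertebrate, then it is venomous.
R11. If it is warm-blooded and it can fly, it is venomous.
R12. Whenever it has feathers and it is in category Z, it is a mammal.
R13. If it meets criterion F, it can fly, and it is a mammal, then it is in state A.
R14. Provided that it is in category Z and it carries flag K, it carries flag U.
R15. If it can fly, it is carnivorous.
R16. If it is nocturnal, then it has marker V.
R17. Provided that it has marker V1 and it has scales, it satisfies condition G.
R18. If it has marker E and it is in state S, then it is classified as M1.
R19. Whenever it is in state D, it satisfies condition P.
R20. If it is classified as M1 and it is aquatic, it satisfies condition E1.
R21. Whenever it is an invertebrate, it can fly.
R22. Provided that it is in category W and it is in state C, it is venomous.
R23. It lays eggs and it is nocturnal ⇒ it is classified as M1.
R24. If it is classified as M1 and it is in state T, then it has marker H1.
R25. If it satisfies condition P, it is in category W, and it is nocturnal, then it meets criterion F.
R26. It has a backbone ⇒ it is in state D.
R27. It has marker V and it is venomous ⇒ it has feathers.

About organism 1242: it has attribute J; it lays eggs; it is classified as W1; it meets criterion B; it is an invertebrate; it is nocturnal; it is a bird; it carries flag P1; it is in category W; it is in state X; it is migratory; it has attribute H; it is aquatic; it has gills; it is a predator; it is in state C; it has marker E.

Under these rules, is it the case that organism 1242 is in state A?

Yes

By R1 (it carries flag P1, it meets criterion B): it is endangered.
By R7 (it has gills, it is in state C): it has scales.
By R8 (it is migratory, it has marker E, it meets criterion B): it has marker V1.
By R9 (it is endangered): it is in category Z.
By R16 (it is nocturnal): it has marker V.
By R17 (it has marker V1, it has scales): it satisfies condition G.
By R21 (it is an invertebrate): it can fly.
By R22 (it is in category W, it is in state C): it is venomous.
By R23 (it lays eggs, it is nocturnal): it is classified as M1.
By R27 (it has marker V, it is venomous): it has feathers.
By R12 (it has feathers, it is in category Z): it is a mammal.
By R20 (it is classified as M1, it is aquatic): it satisfies condition E1.
By R3 (it satisfies condition E1, it satisfies condition G): it has a backbone.
By R26 (it has a backbone): it is in state D.
By R19 (it is in state D): it satisfies condition P.
By R25 (it satisfies condition P, it is in category W, it is nocturnal): it meets criterion F.
By R13 (it meets criterion F, it can fly, it is a mammal): it is in state A.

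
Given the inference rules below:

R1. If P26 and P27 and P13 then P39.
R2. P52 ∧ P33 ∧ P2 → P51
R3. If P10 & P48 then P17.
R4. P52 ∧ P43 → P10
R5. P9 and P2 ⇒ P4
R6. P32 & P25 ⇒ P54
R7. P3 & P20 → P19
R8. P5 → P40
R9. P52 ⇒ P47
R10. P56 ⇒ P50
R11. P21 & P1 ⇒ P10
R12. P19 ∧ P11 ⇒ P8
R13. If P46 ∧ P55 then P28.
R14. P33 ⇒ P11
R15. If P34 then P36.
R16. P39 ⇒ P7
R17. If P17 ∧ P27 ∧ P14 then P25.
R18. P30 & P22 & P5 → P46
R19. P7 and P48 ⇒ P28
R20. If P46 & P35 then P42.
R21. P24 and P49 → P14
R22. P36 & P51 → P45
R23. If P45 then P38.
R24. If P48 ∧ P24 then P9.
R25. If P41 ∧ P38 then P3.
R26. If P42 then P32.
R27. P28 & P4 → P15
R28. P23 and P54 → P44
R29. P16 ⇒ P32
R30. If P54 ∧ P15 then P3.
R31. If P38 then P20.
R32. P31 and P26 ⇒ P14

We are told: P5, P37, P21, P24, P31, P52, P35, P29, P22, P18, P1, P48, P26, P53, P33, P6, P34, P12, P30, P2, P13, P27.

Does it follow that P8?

Yes

P39  (by R1: P26, P27, P13)
P51  (by R2: P52, P33, P2)
P10  (by R11: P21, P1)
P11  (by R14: P33)
P36  (by R15: P34)
P7  (by R16: P39)
P46  (by R18: P30, P22, P5)
P28  (by R19: P7, P48)
P42  (by R20: P46, P35)
P45  (by R22: P36, P51)
P38  (by R23: P45)
P9  (by R24: P48, P24)
P32  (by R26: P42)
P20  (by R31: P38)
P14  (by R32: P31, P26)
P17  (by R3: P10, P48)
P4  (by R5: P9, P2)
P25  (by R17: P17, P27, P14)
P15  (by R27: P28, P4)
P54  (by R6: P32, P25)
P3  (by R30: P54, P15)
P19  (by R7: P3, P20)
P8  (by R12: P19, P11)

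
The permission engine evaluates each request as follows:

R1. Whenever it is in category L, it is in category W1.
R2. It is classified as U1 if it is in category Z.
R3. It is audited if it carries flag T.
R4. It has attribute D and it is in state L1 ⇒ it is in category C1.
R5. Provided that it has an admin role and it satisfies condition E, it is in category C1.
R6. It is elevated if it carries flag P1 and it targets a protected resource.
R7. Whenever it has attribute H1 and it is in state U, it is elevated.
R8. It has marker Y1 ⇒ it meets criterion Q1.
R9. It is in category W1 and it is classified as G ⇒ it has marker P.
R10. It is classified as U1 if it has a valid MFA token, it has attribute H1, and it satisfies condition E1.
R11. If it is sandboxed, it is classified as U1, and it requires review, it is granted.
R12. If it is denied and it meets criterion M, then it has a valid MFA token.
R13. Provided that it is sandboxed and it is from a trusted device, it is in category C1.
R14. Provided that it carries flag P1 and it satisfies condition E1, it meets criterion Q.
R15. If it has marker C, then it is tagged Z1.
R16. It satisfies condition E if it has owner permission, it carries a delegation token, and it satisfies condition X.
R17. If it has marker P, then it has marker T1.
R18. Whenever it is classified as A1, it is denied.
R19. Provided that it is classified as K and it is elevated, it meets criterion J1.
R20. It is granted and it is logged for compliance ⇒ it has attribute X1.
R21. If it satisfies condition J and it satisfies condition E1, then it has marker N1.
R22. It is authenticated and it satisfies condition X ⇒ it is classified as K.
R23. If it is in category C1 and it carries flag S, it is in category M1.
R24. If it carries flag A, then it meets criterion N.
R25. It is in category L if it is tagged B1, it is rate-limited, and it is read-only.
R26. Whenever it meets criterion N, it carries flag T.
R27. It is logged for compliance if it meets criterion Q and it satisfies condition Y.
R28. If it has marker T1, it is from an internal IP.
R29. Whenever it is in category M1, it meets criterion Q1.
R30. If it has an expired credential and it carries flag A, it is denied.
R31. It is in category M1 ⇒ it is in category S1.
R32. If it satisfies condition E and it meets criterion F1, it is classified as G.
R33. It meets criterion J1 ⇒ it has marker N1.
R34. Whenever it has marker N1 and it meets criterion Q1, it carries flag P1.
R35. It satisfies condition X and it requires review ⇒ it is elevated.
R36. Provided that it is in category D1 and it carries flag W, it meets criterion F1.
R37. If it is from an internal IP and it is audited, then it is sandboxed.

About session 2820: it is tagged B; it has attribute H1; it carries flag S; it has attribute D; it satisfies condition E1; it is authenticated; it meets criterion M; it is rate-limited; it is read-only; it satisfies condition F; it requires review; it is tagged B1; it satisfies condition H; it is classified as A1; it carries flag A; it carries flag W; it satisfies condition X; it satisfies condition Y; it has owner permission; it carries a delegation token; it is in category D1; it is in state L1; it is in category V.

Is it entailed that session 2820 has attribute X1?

By R4 (it has attribute D, it is in state L1): it is in category C1.
By R16 (it has owner permission, it carries a delegation token, it satisfies condition X): it satisfies condition E.
By R18 (it is classified as A1): it is denied.
By R22 (it is authenticated, it satisfies condition X): it is classified as K.
By R23 (it is in category C1, it carries flag S): it is in category M1.
By R24 (it carries flag A): it meets criterion N.
By R25 (it is tagged B1, it is rate-limited, it is read-only): it is in category L.
By R26 (it meets criterion N): it carries flag T.
By R29 (it is in category M1): it meets criterion Q1.
By R35 (it satisfies condition X, it requires review): it is elevated.
By R36 (it is in category D1, it carries flag W): it meets criterion F1.
By R1 (it is in category L): it is in category W1.
By R3 (it carries flag T): it is audited.
By R12 (it is denied, it meets criterion M): it has a valid MFA token.
By R19 (it is classified as K, it is elevated): it meets criterion J1.
By R32 (it satisfies condition E, it meets criterion F1): it is classified as G.
By R33 (it meets criterion J1): it has marker N1.
By R34 (it has marker N1, it meets criterion Q1): it carries flag P1.
By R9 (it is in category W1, it is classified as G): it has marker P.
By R10 (it has a valid MFA token, it has attribute H1, it satisfies condition E1): it is classified as U1.
By R14 (it carries flag P1, it satisfies condition E1): it meets criterion Q.
By R17 (it has marker P): it has marker T1.
By R27 (it meets criterion Q, it satisfies condition Y): it is logged for compliance.
By R28 (it has marker T1): it is from an internal IP.
By R37 (it is from an internal IP, it is audited): it is sandboxed.
By R11 (it is sandboxed, it is classified as U1, it requires review): it is granted.
By R20 (it is granted, it is logged for compliance): it has attribute X1.

Yes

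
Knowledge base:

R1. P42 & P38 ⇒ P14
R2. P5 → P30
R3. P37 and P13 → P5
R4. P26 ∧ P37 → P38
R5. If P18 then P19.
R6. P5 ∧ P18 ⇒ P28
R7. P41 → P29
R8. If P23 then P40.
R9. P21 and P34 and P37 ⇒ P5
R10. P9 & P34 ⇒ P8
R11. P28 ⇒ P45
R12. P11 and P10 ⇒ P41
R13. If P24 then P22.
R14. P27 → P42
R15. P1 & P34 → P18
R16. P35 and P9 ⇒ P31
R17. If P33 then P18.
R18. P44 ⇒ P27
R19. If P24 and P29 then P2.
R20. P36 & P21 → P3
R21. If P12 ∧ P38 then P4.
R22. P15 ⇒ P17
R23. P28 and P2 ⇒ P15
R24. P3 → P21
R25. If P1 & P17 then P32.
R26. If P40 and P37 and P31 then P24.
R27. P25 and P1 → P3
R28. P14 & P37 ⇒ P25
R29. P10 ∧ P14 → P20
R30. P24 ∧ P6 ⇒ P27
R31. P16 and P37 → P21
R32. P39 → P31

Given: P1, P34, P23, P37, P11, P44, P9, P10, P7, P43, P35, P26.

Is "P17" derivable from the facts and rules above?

Yes

P38  (by R4: P26, P37)
P40  (by R8: P23)
P41  (by R12: P11, P10)
P18  (by R15: P1, P34)
P31  (by R16: P35, P9)
P27  (by R18: P44)
P24  (by R26: P40, P37, P31)
P29  (by R7: P41)
P42  (by R14: P27)
P2  (by R19: P24, P29)
P14  (by R1: P42, P38)
P25  (by R28: P14, P37)
P3  (by R27: P25, P1)
P21  (by R24: P3)
P5  (by R9: P21, P34, P37)
P28  (by R6: P5, P18)
P15  (by R23: P28, P2)
P17  (by R22: P15)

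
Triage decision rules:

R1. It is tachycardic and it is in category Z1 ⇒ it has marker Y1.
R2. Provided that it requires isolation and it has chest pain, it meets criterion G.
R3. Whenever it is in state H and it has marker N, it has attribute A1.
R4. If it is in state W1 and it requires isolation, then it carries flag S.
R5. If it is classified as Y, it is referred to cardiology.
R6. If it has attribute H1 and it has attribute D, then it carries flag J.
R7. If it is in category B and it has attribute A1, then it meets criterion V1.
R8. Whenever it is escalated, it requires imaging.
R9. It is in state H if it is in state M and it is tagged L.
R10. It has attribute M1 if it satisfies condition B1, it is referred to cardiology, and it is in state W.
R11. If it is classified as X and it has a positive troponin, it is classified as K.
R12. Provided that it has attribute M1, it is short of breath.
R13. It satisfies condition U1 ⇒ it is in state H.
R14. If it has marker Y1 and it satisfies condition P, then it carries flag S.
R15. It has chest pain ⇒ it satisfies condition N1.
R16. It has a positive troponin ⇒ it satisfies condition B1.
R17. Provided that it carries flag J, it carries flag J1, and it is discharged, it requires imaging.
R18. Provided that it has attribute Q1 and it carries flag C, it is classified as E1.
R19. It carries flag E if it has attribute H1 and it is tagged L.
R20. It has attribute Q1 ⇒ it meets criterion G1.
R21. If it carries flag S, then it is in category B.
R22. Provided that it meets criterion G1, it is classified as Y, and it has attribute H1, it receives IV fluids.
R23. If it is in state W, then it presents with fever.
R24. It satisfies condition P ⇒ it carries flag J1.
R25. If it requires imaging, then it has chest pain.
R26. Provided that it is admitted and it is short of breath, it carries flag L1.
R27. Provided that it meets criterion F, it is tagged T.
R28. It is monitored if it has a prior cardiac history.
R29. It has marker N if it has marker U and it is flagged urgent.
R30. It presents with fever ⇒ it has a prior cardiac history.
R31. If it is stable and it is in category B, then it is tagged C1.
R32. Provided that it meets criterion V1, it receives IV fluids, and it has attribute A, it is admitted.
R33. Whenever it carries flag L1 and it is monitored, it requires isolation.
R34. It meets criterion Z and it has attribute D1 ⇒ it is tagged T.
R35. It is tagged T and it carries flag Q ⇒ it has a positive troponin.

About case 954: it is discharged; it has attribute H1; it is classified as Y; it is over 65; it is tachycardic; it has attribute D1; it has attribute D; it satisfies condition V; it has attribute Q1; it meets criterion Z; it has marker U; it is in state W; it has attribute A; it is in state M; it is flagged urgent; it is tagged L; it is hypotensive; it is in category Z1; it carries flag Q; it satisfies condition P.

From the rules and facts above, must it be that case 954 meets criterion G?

By R1 (it is tachycardic, it is in category Z1): it has marker Y1.
By R5 (it is classified as Y): it is referred to cardiology.
By R6 (it has attribute H1, it has attribute D): it carries flag J.
By R9 (it is in state M, it is tagged L): it is in state H.
By R14 (it has marker Y1, it satisfies condition P): it carries flag S.
By R20 (it has attribute Q1): it meets criterion G1.
By R21 (it carries flag S): it is in category B.
By R22 (it meets criterion G1, it is classified as Y, it has attribute H1): it receives IV fluids.
By R23 (it is in state W): it presents with fever.
By R24 (it satisfies condition P): it carries flag J1.
By R29 (it has marker U, it is flagged urgent): it has marker N.
By R30 (it presents with fever): it has a prior cardiac history.
By R34 (it meets criterion Z, it has attribute D1): it is tagged T.
By R35 (it is tagged T, it carries flag Q): it has a positive troponin.
By R3 (it is in state H, it has marker N): it has attribute A1.
By R7 (it is in category B, it has attribute A1): it meets criterion V1.
By R16 (it has a positive troponin): it satisfies condition B1.
By R17 (it carries flag J, it carries flag J1, it is discharged): it requires imaging.
By R25 (it requires imaging): it has chest pain.
By R28 (it has a prior cardiac history): it is monitored.
By R32 (it meets criterion V1, it receives IV fluids, it has attribute A): it is admitted.
By R10 (it satisfies condition B1, it is referred to cardiology, it is in state W): it has attribute M1.
By R12 (it has attribute M1): it is short of breath.
By R26 (it is admitted, it is short of breath): it carries flag L1.
By R33 (it carries flag L1, it is monitored): it requires isolation.
By R2 (it requires isolation, it has chest pain): it meets criterion G.

Yes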